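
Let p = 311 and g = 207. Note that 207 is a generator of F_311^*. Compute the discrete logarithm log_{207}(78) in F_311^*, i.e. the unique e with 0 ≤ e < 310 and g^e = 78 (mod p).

246

Baby-step giant-step with m = ceil(sqrt(310)) = 18.
Baby table (207^j mod 311 for j=0..17):
  0:1  1:207  2:242  3:23  4:96  5:279  6:218  7:31
  8:197  9:38  10:91  11:177  12:252  13:227  14:28  15:198
  16:245  17:22
Giant step factor: 207^(-18) ≡ 14 (mod 311).
Scan 78·14^i mod 311 for i = 0, 1, …:
  i=0: 78   i=1: 159   i=2: 49   i=3: 64
  i=4: 274   i=5: 104   i=6: 212   i=7: 169
  i=8: 189   i=9: 158   i=10: 35   i=11: 179
  i=12: 18   i=13: 252
Match at i=13, j=12: e = 13·18 + 12 = 246.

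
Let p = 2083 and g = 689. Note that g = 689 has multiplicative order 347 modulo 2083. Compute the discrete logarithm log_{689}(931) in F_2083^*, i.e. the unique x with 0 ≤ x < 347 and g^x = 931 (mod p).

292

Baby-step giant-step with m = ceil(sqrt(347)) = 19.
Baby table (689^j mod 2083 for j=0..18):
  0:1  1:689  2:1880  3:1777  4:1632  5:1711  6:1984  7:528
  8:1350  9:1132  10:906  11:1417  12:1469  13:1886  14:1745  15:414
  16:1958  17:1361  18:379
Giant step factor: 689^(-19) ≡ 1171 (mod 2083).
Scan 931·1171^i mod 2083 for i = 0, 1, …:
  i=0: 931   i=1: 792   i=2: 497   i=3: 830
  i=4: 1252   i=5: 1743   i=6: 1796   i=7: 1369
  i=8: 1272   i=9: 167     …   i=14: 1315
  i=15: 528
Match at i=15, j=7: x = 15·19 + 7 = 292.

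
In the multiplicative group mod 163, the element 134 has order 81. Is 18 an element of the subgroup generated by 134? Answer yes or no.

no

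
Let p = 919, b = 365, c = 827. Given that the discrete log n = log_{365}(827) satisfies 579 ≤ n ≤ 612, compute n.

Compute 365^579 mod 919 = 343, then multiply by 365 repeatedly:
  365^579=343  365^580=211  365^581=738  365^582=103  365^583=835
  365^584=586  365^585=682  365^586=800  365^587=677  365^588=813
  365^589=827
Found 827 at exponent 589.

589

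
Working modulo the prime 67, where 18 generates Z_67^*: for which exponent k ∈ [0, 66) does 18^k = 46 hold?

53

Baby-step giant-step with m = ceil(sqrt(66)) = 9.
Baby table (18^j mod 67 for j=0..8):
  0:1  1:18  2:56  3:3  4:54  5:34  6:9  7:28
  8:35
Giant step factor: 18^(-9) ≡ 5 (mod 67).
Scan 46·5^i mod 67 for i = 0, 1, …:
  i=0: 46   i=1: 29   i=2: 11   i=3: 55
  i=4: 7   i=5: 35
Match at i=5, j=8: k = 5·9 + 8 = 53.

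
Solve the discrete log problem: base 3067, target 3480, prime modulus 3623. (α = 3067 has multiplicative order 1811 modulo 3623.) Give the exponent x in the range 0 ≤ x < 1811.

1406

Baby-step giant-step with m = ceil(sqrt(1811)) = 43.
Baby table (3067^j mod 3623 for j=0..42):
  0:1  1:3067  2:1181  3:2750  4:3529  5:1542  6:1299  7:2356
  8:1590  9:3595  10:1076  11:3162  12:2706  13:2632  14:300  15:3481
  16:2869  17:2579  18:784  19:2479  20:2039  21:315  22:2387  23:2469
  24:353  25:2997  26:248  27:3409  28:3048  29:876  30:2049  31:2001
  32:3328  33:985  34:3036  35:302  36:2369  37:1608  38:833  39:596
  40:1940  41:1014  42:1404
Giant step factor: 3067^(-43) ≡ 1791 (mod 3623).
Scan 3480·1791^i mod 3623 for i = 0, 1, …:
  i=0: 3480   i=1: 1120   i=2: 2401   i=3: 3313
  i=4: 2732   i=5: 1962   i=6: 3255   i=7: 298
  i=8: 1137   i=9: 241     …   i=31: 1579
  i=32: 2049
Match at i=32, j=30: x = 32·43 + 30 = 1406.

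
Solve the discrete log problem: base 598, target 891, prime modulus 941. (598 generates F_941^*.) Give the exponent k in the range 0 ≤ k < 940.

35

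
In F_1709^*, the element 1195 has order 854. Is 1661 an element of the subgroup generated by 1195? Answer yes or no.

no

1661 ∈ ⟨1195⟩ iff 1661^854 ≡ 1 (mod 1709), since |⟨1195⟩| = 854.
1661^854 mod 1709 = 1708.
Since 1708 ≠ 1, 1661 does not lie in the subgroup.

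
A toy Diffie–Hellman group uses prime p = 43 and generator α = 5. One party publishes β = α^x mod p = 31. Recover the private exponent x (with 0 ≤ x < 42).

40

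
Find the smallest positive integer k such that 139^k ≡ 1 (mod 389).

The order of 139 must divide p − 1 = 388 = 2^2 · 97.
Divisors: 1, 2, 4, 97, 194, 388.
Check each in increasing order: 139^1 ≡ 139;  139^2 ≡ 260;  139^4 ≡ 303;  139^97 ≡ 274;  139^194 ≡ 388;  139^388 ≡ 1.
Smallest exponent giving 1 is 388.

388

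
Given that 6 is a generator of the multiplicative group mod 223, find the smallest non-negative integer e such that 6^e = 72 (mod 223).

68

Baby-step giant-step with m = ceil(sqrt(222)) = 15.
Baby table (6^j mod 223 for j=0..14):
  0:1  1:6  2:36  3:216  4:181  5:194  6:49  7:71
  8:203  9:103  10:172  11:140  12:171  13:134  14:135
Giant step factor: 6^(-15) ≡ 155 (mod 223).
Scan 72·155^i mod 223 for i = 0, 1, …:
  i=0: 72   i=1: 10   i=2: 212   i=3: 79
  i=4: 203
Match at i=4, j=8: e = 4·15 + 8 = 68.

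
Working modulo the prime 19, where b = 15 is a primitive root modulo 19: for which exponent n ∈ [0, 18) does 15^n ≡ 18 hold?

9

Successive powers of 15 modulo 19:
  15^0=1  15^1=15  15^2=16  15^3=12  15^4=9  15^5=2
  15^6=11  15^7=13  15^8=5  15^9=18
So 15^9 ≡ 18 (mod 19), giving n = 9.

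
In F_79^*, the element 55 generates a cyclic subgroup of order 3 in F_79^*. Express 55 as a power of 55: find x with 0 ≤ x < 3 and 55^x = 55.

Successive powers of 55 modulo 79:
  55^0=1  55^1=55
So 55^1 ≡ 55 (mod 79), giving x = 1.

1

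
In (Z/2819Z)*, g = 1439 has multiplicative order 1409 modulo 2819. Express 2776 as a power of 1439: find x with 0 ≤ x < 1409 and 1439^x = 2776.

400

Baby-step giant-step with m = ceil(sqrt(1409)) = 38.
Baby table (1439^j mod 2819 for j=0..37):
  0:1  1:1439  2:1575  3:2768  4:2724  5:1426  6:2601  7:2026
  8:568  9:2661  10:977  11:2041  12:2420  13:915  14:212  15:616
  16:1258  17:464  18:2412  19:679  20:1707  21:1024  22:2018  23:332
  24:1337  25:1385  26:2801  27:2288  28:2659  29:918  30:1710  31:2522
  32:1105  33:179  34:1052  35:25  36:2147  37:2728
Giant step factor: 1439^(-38) ≡ 2054 (mod 2819).
Scan 2776·2054^i mod 2819 for i = 0, 1, …:
  i=0: 2776   i=1: 1886   i=2: 538   i=3: 4
  i=4: 2578   i=5: 1130   i=6: 983   i=7: 678
  i=8: 26   i=9: 2662   i=10: 1707
Match at i=10, j=20: x = 10·38 + 20 = 400.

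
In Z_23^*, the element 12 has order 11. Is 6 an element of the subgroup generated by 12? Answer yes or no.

⟨12⟩ has order 11; its elements mod 23 are {1, 2, 3, 4, 6, 8, 9, 12, 13, 16, 18}.
6 is in this set.

yes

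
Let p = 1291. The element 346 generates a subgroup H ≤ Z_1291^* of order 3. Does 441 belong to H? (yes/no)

no

⟨346⟩ has order 3; its elements mod 1291 are {1, 346, 944}.
441 is not in this set.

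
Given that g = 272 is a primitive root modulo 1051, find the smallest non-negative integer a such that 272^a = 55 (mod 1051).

756

Baby-step giant-step with m = ceil(sqrt(1050)) = 33.
Baby table (272^j mod 1051 for j=0..32):
  0:1  1:272  2:414  3:151  4:83  5:505  6:730  7:972
  8:583  9:926  10:683  11:800  12:43  13:135  14:986  15:187
  16:416  17:695  18:911  19:807  20:896  21:931  22:992  23:768
  24:798  25:550  26:358  27:684  28:21  29:457  30:286  31:18
  32:692
Giant step factor: 272^(-33) ≡ 874 (mod 1051).
Scan 55·874^i mod 1051 for i = 0, 1, …:
  i=0: 55   i=1: 775   i=2: 506   i=3: 824
  i=4: 241   i=5: 434   i=6: 956   i=7: 1050
  i=8: 177   i=9: 201     …   i=21: 895
  i=22: 286
Match at i=22, j=30: a = 22·33 + 30 = 756.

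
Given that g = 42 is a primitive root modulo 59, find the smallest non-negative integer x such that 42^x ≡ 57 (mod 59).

Baby-step giant-step with m = ceil(sqrt(58)) = 8.
Baby table (42^j mod 59 for j=0..7):
  0:1  1:42  2:53  3:43  4:36  5:37  6:20  7:14
Giant step factor: 42^(-8) ≡ 29 (mod 59).
Scan 57·29^i mod 59 for i = 0, 1, …:
  i=0: 57   i=1: 1
Match at i=1, j=0: x = 1·8 + 0 = 8.

8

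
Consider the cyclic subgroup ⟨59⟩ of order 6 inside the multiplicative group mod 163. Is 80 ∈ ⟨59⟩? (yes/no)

no

⟨59⟩ has order 6; its elements mod 163 are {1, 58, 59, 104, 105, 162}.
80 is not in this set.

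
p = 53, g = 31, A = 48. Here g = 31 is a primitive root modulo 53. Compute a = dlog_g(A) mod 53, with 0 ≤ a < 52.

29

Successive powers of 31 modulo 53:
  31^0=1  31^1=31  31^2=7  31^3=5  31^4=49  31^5=35
  31^6=25  31^7=33  31^8=16  31^9=19  31^10=6  31^11=27
  31^12=42  31^13=30  31^14=29  31^15=51  31^16=44  31^17=39
  31^18=43  31^19=8  31^20=36  31^21=3  31^22=40  31^23=21
  31^24=15  31^25=41  31^26=52  31^27=22  31^28=46  31^29=48
So 31^29 ≡ 48 (mod 53), giving a = 29.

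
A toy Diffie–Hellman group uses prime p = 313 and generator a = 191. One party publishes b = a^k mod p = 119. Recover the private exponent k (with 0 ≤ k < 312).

Baby-step giant-step with m = ceil(sqrt(312)) = 18.
Baby table (191^j mod 313 for j=0..17):
  0:1  1:191  2:173  3:178  4:194  5:120  6:71  7:102
  8:76  9:118  10:2  11:69  12:33  13:43  14:75  15:240
  16:142  17:204
Giant step factor: 191^(-18) ≡ 278 (mod 313).
Scan 119·278^i mod 313 for i = 0, 1, …:
  i=0: 119   i=1: 217   i=2: 230   i=3: 88
  i=4: 50   i=5: 128   i=6: 215   i=7: 300
  i=8: 142
Match at i=8, j=16: k = 8·18 + 16 = 160.

160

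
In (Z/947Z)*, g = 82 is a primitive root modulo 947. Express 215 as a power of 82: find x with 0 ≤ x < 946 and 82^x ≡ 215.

Baby-step giant-step with m = ceil(sqrt(946)) = 31.
Baby table (82^j mod 947 for j=0..30):
  0:1  1:82  2:95  3:214  4:502  5:443  6:340  7:417
  8:102  9:788  10:220  11:47  12:66  13:677  14:588  15:866
  16:934  17:828  18:659  19:59  20:103  21:870  22:315  23:261
  24:568  25:173  26:928  27:336  28:89  29:669  30:879
Giant step factor: 82^(-31) ≡ 813 (mod 947).
Scan 215·813^i mod 947 for i = 0, 1, …:
  i=0: 215   i=1: 547   i=2: 568
Match at i=2, j=24: x = 2·31 + 24 = 86.

86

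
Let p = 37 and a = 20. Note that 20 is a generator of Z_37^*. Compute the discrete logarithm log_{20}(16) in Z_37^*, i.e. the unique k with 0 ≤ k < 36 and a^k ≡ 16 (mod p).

Successive powers of 20 modulo 37:
  20^0=1  20^1=20  20^2=30  20^3=8  20^4=12  20^5=18
  20^6=27  20^7=22  20^8=33  20^9=31  20^10=28  20^11=5
  20^12=26  20^13=2  20^14=3  20^15=23  20^16=16
So 20^16 ≡ 16 (mod 37), giving k = 16.

16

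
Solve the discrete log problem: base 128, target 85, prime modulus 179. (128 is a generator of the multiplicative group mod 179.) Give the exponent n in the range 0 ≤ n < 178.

18

Baby-step giant-step with m = ceil(sqrt(178)) = 14.
Baby table (128^j mod 179 for j=0..13):
  0:1  1:128  2:95  3:167  4:75  5:113  6:144  7:174
  8:76  9:62  10:60  11:162  12:151  13:175
Giant step factor: 128^(-14) ≡ 43 (mod 179).
Scan 85·43^i mod 179 for i = 0, 1, …:
  i=0: 85   i=1: 75
Match at i=1, j=4: n = 1·14 + 4 = 18.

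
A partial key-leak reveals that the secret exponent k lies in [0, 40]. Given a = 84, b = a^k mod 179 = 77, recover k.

Compute 84^0 mod 179 = 1, then multiply by 84 repeatedly:
  84^0=1  84^1=84  84^2=75  84^3=35  84^4=76
  84^5=119  84^6=151  84^7=154  84^8=48  84^9=94
  84^10=20  84^11=69  84^12=68  84^13=163  84^14=88
  84^15=53  84^16=156  84^17=37  84^18=65  84^19=90
  84^20=42  84^21=127  84^22=107  84^23=38  84^24=149
  84^25=165  84^26=77
Found 77 at exponent 26.

26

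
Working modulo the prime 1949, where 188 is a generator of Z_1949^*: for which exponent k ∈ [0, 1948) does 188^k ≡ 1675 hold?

Baby-step giant-step with m = ceil(sqrt(1948)) = 45.
Baby table (188^j mod 1949 for j=0..44):
  0:1  1:188  2:262  3:531  4:429  5:743  6:1305  7:1715
  8:835  9:1060  10:482  11:962  12:1548  13:623  14:184  15:1459
  16:1432  17:254  18:976  19:282  20:393  21:1771  22:1618  23:140
  24:983  25:1598  26:278  27:1590  28:723  29:1443  30:373  31:1909
  32:276  33:1214  34:199  35:381  36:1464  37:423  38:1564  39:1682
  40:478  41:210  42:500  43:448  44:417
Giant step factor: 188^(-45) ≡ 675 (mod 1949).
Scan 1675·675^i mod 1949 for i = 0, 1, …:
  i=0: 1675   i=1: 205   i=2: 1945   i=3: 1198
  i=4: 1764   i=5: 1810   i=6: 1676   i=7: 880
  i=8: 1504   i=9: 1720   i=10: 1345   i=11: 1590
Match at i=11, j=27: k = 11·45 + 27 = 522.

522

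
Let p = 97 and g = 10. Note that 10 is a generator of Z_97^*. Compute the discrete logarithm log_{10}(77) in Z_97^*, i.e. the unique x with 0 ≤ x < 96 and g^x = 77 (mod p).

39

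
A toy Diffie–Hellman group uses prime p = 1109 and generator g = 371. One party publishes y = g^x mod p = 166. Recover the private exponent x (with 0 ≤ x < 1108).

Baby-step giant-step with m = ceil(sqrt(1108)) = 34.
Baby table (371^j mod 1109 for j=0..33):
  0:1  1:371  2:125  3:906  4:99  5:132  6:176  7:974
  8:929  9:869  10:789  11:1052  12:1033  13:638  14:481  15:1011
  16:239  17:1058  18:1041  19:279  20:372  21:496  22:1031  23:1005
  24:231  25:308  26:41  27:794  28:689  29:549  30:732  31:976
  32:562  33:10
Giant step factor: 371^(-34) ≡ 915 (mod 1109).
Scan 166·915^i mod 1109 for i = 0, 1, …:
  i=0: 166   i=1: 1066   i=2: 579   i=3: 792
  i=4: 503   i=5: 10
Match at i=5, j=33: x = 5·34 + 33 = 203.

203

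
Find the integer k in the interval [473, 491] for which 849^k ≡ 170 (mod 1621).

476

Compute 849^473 mod 1621 = 1371, then multiply by 849 repeatedly:
  849^473=1371  849^474=101  849^475=1457  849^476=170
Found 170 at exponent 476.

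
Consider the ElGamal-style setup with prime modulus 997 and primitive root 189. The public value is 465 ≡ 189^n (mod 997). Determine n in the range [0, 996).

75

Baby-step giant-step with m = ceil(sqrt(996)) = 32.
Baby table (189^j mod 997 for j=0..31):
  0:1  1:189  2:826  3:582  4:328  5:178  6:741  7:469
  8:905  9:558  10:777  11:294  12:731  13:573  14:621  15:720
  16:488  17:508  18:300  19:868  20:544  21:125  22:694  23:559
  24:966  25:123  26:316  27:901  28:799  29:464  30:957  31:416
Giant step factor: 189^(-32) ≡ 208 (mod 997).
Scan 465·208^i mod 997 for i = 0, 1, …:
  i=0: 465   i=1: 11   i=2: 294
Match at i=2, j=11: n = 2·32 + 11 = 75.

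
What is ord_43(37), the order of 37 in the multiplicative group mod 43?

The order of 37 must divide p − 1 = 42 = 2 · 3 · 7.
Divisors: 1, 2, 3, 6, 7, 14, 21, 42.
Check each in increasing order: 37^1 ≡ 37;  37^2 ≡ 36;  37^3 ≡ 42;  37^6 ≡ 1.
Smallest exponent giving 1 is 6.

6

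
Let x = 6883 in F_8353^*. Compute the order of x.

2784

The order of 6883 must divide p − 1 = 8352 = 2^5 · 3^2 · 29.
Divisors: 1, 2, 3, 4, 6, 8, 9, 12, 16, 18, 24, 29, 32, 36, 48, 58, 72, 87, 96, 116, 144, 174, 232, 261, 288, 348, 464, 522, 696, 928, 1044, 1392, 2088, 2784, 4176, 8352.
Check each in increasing order: 6883^1 ≡ 6883;  6883^2 ≡ 5826;  6883^3 ≡ 5958;  6883^4 ≡ 4037;  6883^6 ≡ 5867;  6883^8 ≡ 666;  6883^9 ≡ 6634;  6883^12 ≡ 7329;  6883^16 ≡ 847;  6883^18 ≡ 6352;  6883^24 ≡ 4451;  6883^29 ≡ 3652;  6883^32 ≡ 7404;  6883^36 ≡ 2914;  6883^48 ≡ 6438;  6883^58 ≡ 5716;  6883^72 ≡ 4748;  6883^87 ≡ 685;  6883^96 ≡ 258;  6883^116 ≡ 4073;  6883^144 ≡ 7110;  6883^174 ≡ 1457;  6883^232 ≡ 271;  6883^261 ≡ 4038;  6883^288 ≡ 8097;  6883^348 ≡ 1187;  6883^464 ≡ 6617;  6883^522 ≡ 388;  6883^696 ≡ 5665;  6883^928 ≡ 6616;  6883^1044 ≡ 190;  6883^1392 ≡ 8352;  6883^2088 ≡ 2688;  6883^2784 ≡ 1.
Smallest exponent giving 1 is 2784.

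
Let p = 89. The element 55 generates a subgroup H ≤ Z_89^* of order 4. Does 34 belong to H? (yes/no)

yes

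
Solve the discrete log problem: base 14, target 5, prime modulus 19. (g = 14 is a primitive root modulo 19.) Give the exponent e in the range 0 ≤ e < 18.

Successive powers of 14 modulo 19:
  14^0=1  14^1=14  14^2=6  14^3=8  14^4=17  14^5=10
  14^6=7  14^7=3  14^8=4  14^9=18  14^10=5
So 14^10 ≡ 5 (mod 19), giving e = 10.

10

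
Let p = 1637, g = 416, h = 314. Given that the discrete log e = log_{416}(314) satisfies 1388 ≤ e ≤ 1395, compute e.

Compute 416^1388 mod 1637 = 1276, then multiply by 416 repeatedly:
  416^1388=1276  416^1389=428  416^1390=1252  416^1391=266  416^1392=977
  416^1393=456  416^1394=1441  416^1395=314
Found 314 at exponent 1395.

1395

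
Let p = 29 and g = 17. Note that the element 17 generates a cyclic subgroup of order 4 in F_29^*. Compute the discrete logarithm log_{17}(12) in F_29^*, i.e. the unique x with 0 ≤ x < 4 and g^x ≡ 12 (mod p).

Successive powers of 17 modulo 29:
  17^0=1  17^1=17  17^2=28  17^3=12
So 17^3 ≡ 12 (mod 29), giving x = 3.

3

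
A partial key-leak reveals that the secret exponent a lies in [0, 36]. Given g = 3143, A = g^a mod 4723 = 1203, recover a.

15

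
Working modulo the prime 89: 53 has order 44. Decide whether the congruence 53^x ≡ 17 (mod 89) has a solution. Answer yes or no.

yes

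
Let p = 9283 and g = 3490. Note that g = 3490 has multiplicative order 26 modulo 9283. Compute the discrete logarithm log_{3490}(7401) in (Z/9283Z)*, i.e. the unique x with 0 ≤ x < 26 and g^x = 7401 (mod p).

Successive powers of 3490 modulo 9283:
  3490^0=1  3490^1=3490  3490^2=804  3490^3=2494  3490^4=5889  3490^5=48
  3490^6=426  3490^7=1460  3490^8=8316  3490^9=4182  3490^10=2304  3490^11=1882
  3490^12=5099  3490^13=9282  3490^14=5793  3490^15=8479  3490^16=6789  3490^17=3394
  3490^18=9235  3490^19=8857  3490^20=7823  3490^21=967  3490^22=5101  3490^23=6979
  3490^24=7401
So 3490^24 ≡ 7401 (mod 9283), giving x = 24.

24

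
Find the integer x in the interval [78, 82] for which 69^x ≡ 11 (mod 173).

81

Compute 69^78 mod 173 = 9, then multiply by 69 repeatedly:
  69^78=9  69^79=102  69^80=118  69^81=11
Found 11 at exponent 81.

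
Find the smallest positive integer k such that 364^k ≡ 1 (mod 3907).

The order of 364 must divide p − 1 = 3906 = 2 · 3^2 · 7 · 31.
Divisors: 1, 2, 3, 6, 7, 9, 14, 18, 21, 31, 42, 62, 63, 93, 126, 186, 217, 279, 434, 558, 651, 1302, 1953, 3906.
Check each in increasing order: 364^1 ≡ 364;  364^2 ≡ 3565;  364^3 ≡ 536;  364^6 ≡ 2085;  364^7 ≡ 982;  364^9 ≡ 158;  364^14 ≡ 3202;  364^18 ≡ 1522;  364^21 ≡ 3136;  364^31 ≡ 2698;  364^42 ≡ 577;  364^62 ≡ 463;  364^63 ≡ 531;  364^93 ≡ 2841;  364^126 ≡ 657;  364^186 ≡ 3326;  364^217 ≡ 3076;  364^279 ≡ 2040;  364^434 ≡ 2929;  364^558 ≡ 645;  364^651 ≡ 62;  364^1302 ≡ 3844;  364^1953 ≡ 1.
Smallest exponent giving 1 is 1953.

1953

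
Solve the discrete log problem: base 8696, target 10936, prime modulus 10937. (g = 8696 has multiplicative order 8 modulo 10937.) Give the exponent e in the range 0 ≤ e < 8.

4

Successive powers of 8696 modulo 10937:
  8696^0=1  8696^1=8696  8696^2=1998  8696^3=6652  8696^4=10936
So 8696^4 ≡ 10936 (mod 10937), giving e = 4.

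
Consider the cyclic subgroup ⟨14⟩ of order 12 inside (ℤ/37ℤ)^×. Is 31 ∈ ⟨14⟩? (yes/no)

yes

31 ∈ ⟨14⟩ iff 31^12 ≡ 1 (mod 37), since |⟨14⟩| = 12.
31^12 mod 37 = 1.
Since 1 = 1, 31 lies in the subgroup.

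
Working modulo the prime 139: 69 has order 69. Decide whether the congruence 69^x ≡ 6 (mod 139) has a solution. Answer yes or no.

yes

6 ∈ ⟨69⟩ iff 6^69 ≡ 1 (mod 139), since |⟨69⟩| = 69.
6^69 mod 139 = 1.
Since 1 = 1, 6 lies in the subgroup.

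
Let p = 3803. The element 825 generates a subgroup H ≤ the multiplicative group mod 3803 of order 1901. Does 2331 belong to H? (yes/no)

yes

2331 ∈ ⟨825⟩ iff 2331^1901 ≡ 1 (mod 3803), since |⟨825⟩| = 1901.
2331^1901 mod 3803 = 1.
Since 1 = 1, 2331 lies in the subgroup.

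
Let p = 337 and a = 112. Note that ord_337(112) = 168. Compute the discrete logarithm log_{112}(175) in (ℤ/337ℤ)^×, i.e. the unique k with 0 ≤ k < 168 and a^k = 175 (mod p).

Baby-step giant-step with m = ceil(sqrt(168)) = 13.
Baby table (112^j mod 337 for j=0..12):
  0:1  1:112  2:75  3:312  4:233  5:147  6:288  7:241
  8:32  9:214  10:41  11:211  12:42
Giant step factor: 112^(-13) ≡ 24 (mod 337).
Scan 175·24^i mod 337 for i = 0, 1, …:
  i=0: 175   i=1: 156   i=2: 37   i=3: 214
Match at i=3, j=9: k = 3·13 + 9 = 48.

48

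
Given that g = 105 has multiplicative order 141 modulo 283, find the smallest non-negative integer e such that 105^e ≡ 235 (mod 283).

23

Baby-step giant-step with m = ceil(sqrt(141)) = 12.
Baby table (105^j mod 283 for j=0..11):
  0:1  1:105  2:271  3:155  4:144  5:121  6:253  7:246
  8:77  9:161  10:208  11:49
Giant step factor: 105^(-12) ≡ 111 (mod 283).
Scan 235·111^i mod 283 for i = 0, 1, …:
  i=0: 235   i=1: 49
Match at i=1, j=11: e = 1·12 + 11 = 23.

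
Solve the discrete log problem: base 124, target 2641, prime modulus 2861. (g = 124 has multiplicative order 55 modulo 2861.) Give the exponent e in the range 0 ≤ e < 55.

Successive powers of 124 modulo 2861:
  124^0=1  124^1=124  124^2=1071  124^3=1198  124^4=2641
So 124^4 ≡ 2641 (mod 2861), giving e = 4.

4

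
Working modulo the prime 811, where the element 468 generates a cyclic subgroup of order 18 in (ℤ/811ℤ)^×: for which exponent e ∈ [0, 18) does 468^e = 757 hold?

11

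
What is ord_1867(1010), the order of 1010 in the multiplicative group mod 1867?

933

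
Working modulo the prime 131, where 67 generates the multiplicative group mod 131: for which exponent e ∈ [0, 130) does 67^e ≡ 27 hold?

Baby-step giant-step with m = ceil(sqrt(130)) = 12.
Baby table (67^j mod 131 for j=0..11):
  0:1  1:67  2:35  3:118  4:46  5:69  6:38  7:57
  8:20  9:30  10:45  11:2
Giant step factor: 67^(-12) ≡ 44 (mod 131).
Scan 27·44^i mod 131 for i = 0, 1, …:
  i=0: 27   i=1: 9   i=2: 3   i=3: 1
Match at i=3, j=0: e = 3·12 + 0 = 36.

36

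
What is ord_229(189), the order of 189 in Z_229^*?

The order of 189 must divide p − 1 = 228 = 2^2 · 3 · 19.
Divisors: 1, 2, 3, 4, 6, 12, 19, 38, 57, 76, 114, 228.
Check each in increasing order: 189^1 ≡ 189;  189^2 ≡ 226;  189^3 ≡ 120;  189^4 ≡ 9;  189^6 ≡ 202;  189^12 ≡ 42;  189^19 ≡ 18;  189^38 ≡ 95;  189^57 ≡ 107;  189^76 ≡ 94;  189^114 ≡ 228;  189^228 ≡ 1.
Smallest exponent giving 1 is 228.

228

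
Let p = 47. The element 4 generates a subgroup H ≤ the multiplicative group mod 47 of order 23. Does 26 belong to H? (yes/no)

⟨4⟩ has order 23; its elements mod 47 are {1, 2, 3, 4, 6, 7, 8, 9, 12, 14, 16, 17, 18, 21, 24, 25, 27, 28, 32, 34, 36, 37, 42}.
26 is not in this set.

no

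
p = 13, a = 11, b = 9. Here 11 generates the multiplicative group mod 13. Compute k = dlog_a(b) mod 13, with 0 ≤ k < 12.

8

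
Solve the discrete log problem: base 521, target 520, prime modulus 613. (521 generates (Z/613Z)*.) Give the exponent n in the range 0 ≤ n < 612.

Baby-step giant-step with m = ceil(sqrt(612)) = 25.
Baby table (521^j mod 613 for j=0..24):
  0:1  1:521  2:495  3:435  4:438  5:162  6:421  7:500
  8:588  9:461  10:498  11:159  12:84  13:241  14:509  15:373
  16:12  17:122  18:423  19:316  20:352  21:105  22:148  23:483
  24:313
Giant step factor: 521^(-25) ≡ 327 (mod 613).
Scan 520·327^i mod 613 for i = 0, 1, …:
  i=0: 520   i=1: 239   i=2: 302   i=3: 61
  i=4: 331   i=5: 349   i=6: 105
Match at i=6, j=21: n = 6·25 + 21 = 171.

171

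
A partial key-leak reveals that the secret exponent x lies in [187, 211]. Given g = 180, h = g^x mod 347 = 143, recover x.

Compute 180^187 mod 347 = 237, then multiply by 180 repeatedly:
  180^187=237  180^188=326  180^189=37  180^190=67  180^191=262
  180^192=315  180^193=139  180^194=36  180^195=234  180^196=133
  180^197=344  180^198=154  180^199=307  180^200=87  180^201=45
  180^202=119  180^203=253  180^204=83  180^205=19  180^206=297
  180^207=22  180^208=143
Found 143 at exponent 208.

208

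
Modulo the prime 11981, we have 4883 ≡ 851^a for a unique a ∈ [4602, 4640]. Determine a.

4614

Compute 851^4602 mod 11981 = 7661, then multiply by 851 repeatedly:
  851^4602=7661  851^4603=1847  851^4604=2286  851^4605=4464  851^4606=887
  851^4607=34  851^4608=4972  851^4609=1879  851^4610=5556  851^4611=7642
  851^4612=9640  851^4613=8636  851^4614=4883
Found 4883 at exponent 4614.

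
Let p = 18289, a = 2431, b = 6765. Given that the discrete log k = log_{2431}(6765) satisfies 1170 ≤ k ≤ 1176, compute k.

1170

Compute 2431^1170 mod 18289 = 6765, then multiply by 2431 repeatedly:
  2431^1170=6765
Found 6765 at exponent 1170.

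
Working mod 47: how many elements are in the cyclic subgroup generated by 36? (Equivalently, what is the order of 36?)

The order of 36 must divide p − 1 = 46 = 2 · 23.
Divisors: 1, 2, 23, 46.
Check each in increasing order: 36^1 ≡ 36;  36^2 ≡ 27;  36^23 ≡ 1.
Smallest exponent giving 1 is 23.

23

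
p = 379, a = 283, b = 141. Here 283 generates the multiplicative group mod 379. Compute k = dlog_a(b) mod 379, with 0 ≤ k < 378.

328

Baby-step giant-step with m = ceil(sqrt(378)) = 20.
Baby table (283^j mod 379 for j=0..19):
  0:1  1:283  2:120  3:229  4:377  5:192  6:139  7:300
  8:4  9:374  10:101  11:158  12:371  13:10  14:177  15:63
  16:16  17:359  18:25  19:253
Giant step factor: 283^(-20) ≡ 225 (mod 379).
Scan 141·225^i mod 379 for i = 0, 1, …:
  i=0: 141   i=1: 268   i=2: 39   i=3: 58
  i=4: 164   i=5: 137   i=6: 126   i=7: 304
  i=8: 180   i=9: 326     …   i=15: 251
  i=16: 4
Match at i=16, j=8: k = 16·20 + 8 = 328.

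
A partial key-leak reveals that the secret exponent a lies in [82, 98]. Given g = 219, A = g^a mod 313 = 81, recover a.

88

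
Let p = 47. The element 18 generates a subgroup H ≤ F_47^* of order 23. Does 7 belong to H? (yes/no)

yes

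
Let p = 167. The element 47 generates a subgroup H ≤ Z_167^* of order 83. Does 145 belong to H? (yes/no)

no

145 ∈ ⟨47⟩ iff 145^83 ≡ 1 (mod 167), since |⟨47⟩| = 83.
145^83 mod 167 = 166.
Since 166 ≠ 1, 145 does not lie in the subgroup.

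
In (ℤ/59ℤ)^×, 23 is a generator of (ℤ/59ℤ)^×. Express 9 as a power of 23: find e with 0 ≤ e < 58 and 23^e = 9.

Baby-step giant-step with m = ceil(sqrt(58)) = 8.
Baby table (23^j mod 59 for j=0..7):
  0:1  1:23  2:57  3:13  4:4  5:33  6:51  7:52
Giant step factor: 23^(-8) ≡ 48 (mod 59).
Scan 9·48^i mod 59 for i = 0, 1, …:
  i=0: 9   i=1: 19   i=2: 27   i=3: 57
Match at i=3, j=2: e = 3·8 + 2 = 26.

26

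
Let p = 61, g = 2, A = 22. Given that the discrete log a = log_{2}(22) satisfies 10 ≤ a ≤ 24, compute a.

Compute 2^10 mod 61 = 48, then multiply by 2 repeatedly:
  2^10=48  2^11=35  2^12=9  2^13=18  2^14=36
  2^15=11  2^16=22
Found 22 at exponent 16.

16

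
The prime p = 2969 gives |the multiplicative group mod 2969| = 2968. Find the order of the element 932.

The order of 932 must divide p − 1 = 2968 = 2^3 · 7 · 53.
Divisors: 1, 2, 4, 7, 8, 14, 28, 53, 56, 106, 212, 371, 424, 742, 1484, 2968.
Check each in increasing order: 932^1 ≡ 932;  932^2 ≡ 1676;  932^4 ≡ 302;  932^7 ≡ 1130;  932^8 ≡ 2134;  932^14 ≡ 230;  932^28 ≡ 2427;  932^53 ≡ 2257;  932^56 ≡ 2802;  932^106 ≡ 2214;  932^212 ≡ 2946;  932^371 ≡ 2005;  932^424 ≡ 529;  932^742 ≡ 2968;  932^1484 ≡ 1.
Smallest exponent giving 1 is 1484.

1484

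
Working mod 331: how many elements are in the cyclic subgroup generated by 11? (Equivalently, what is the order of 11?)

The order of 11 must divide p − 1 = 330 = 2 · 3 · 5 · 11.
Divisors: 1, 2, 3, 5, 6, 10, 11, 15, 22, 30, 33, 55, 66, 110, 165, 330.
Check each in increasing order: 11^1 ≡ 11;  11^2 ≡ 121;  11^3 ≡ 7;  11^5 ≡ 185;  11^6 ≡ 49;  11^10 ≡ 132;  11^11 ≡ 128;  11^15 ≡ 257;  11^22 ≡ 165;  11^30 ≡ 180;  11^33 ≡ 267;  11^55 ≡ 32;  11^66 ≡ 124;  11^110 ≡ 31;  11^165 ≡ 330;  11^330 ≡ 1.
Smallest exponent giving 1 is 330.

330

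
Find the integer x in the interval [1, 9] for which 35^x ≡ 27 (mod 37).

Compute 35^1 mod 37 = 35, then multiply by 35 repeatedly:
  35^1=35  35^2=4  35^3=29  35^4=16  35^5=5
  35^6=27
Found 27 at exponent 6.

6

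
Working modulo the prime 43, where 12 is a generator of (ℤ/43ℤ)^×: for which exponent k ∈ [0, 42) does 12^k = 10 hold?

Successive powers of 12 modulo 43:
  12^0=1  12^1=12  12^2=15  12^3=8  12^4=10
So 12^4 ≡ 10 (mod 43), giving k = 4.

4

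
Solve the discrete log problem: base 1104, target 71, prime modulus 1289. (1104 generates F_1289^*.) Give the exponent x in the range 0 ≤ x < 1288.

377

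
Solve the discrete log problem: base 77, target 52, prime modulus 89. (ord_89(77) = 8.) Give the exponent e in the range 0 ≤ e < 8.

Successive powers of 77 modulo 89:
  77^0=1  77^1=77  77^2=55  77^3=52
So 77^3 ≡ 52 (mod 89), giving e = 3.

3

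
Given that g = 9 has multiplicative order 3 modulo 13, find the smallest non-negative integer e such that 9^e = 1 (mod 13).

0

Successive powers of 9 modulo 13:
  9^0=1
So 9^0 ≡ 1 (mod 13), giving e = 0.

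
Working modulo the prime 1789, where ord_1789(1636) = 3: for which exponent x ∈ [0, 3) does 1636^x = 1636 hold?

Successive powers of 1636 modulo 1789:
  1636^0=1  1636^1=1636
So 1636^1 ≡ 1636 (mod 1789), giving x = 1.

1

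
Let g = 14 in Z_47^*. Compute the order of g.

23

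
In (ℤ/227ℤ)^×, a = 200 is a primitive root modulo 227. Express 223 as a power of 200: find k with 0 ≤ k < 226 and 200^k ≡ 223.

95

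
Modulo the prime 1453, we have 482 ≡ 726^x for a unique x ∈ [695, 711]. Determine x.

698

Compute 726^695 mod 1453 = 503, then multiply by 726 repeatedly:
  726^695=503  726^696=475  726^697=489  726^698=482
Found 482 at exponent 698.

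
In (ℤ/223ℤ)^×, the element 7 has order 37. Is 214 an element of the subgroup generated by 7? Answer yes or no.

no

214 ∈ ⟨7⟩ iff 214^37 ≡ 1 (mod 223), since |⟨7⟩| = 37.
214^37 mod 223 = 40.
Since 40 ≠ 1, 214 does not lie in the subgroup.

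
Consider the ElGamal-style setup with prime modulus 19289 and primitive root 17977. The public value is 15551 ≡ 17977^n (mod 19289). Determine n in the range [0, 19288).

14670

Baby-step giant-step with m = ceil(sqrt(19288)) = 139.
Baby table (17977^j mod 19289 for j=0..138):
  0:1  1:17977  2:4623  3:10659  4:19206  5:12451  6:2071  7:2597
  8:6889  9:8173  10:1708  11:15917  12:6883  13:16045  14:12548  15:9830
  16:7381  17:18495  18:122  19:13537  20:4625  21:8035  22:9163  23:14480
  24:1905  25:8210  26:11031  27:13367  28:15486  29:12974  30:10299  31:9301
  32:7025  33:3342  34:13188  35:18866  36:14884  37:11949  38:4869  39:15820
  40:18413  41:11261  42:942  43:17881  44:14841  45:10498  46:18259  47:1130
  48:2693  49:15960  50:8334  51:2655  52:7949  53:6261  54:2682  55:11103
  56:15348  57:1140  58:8862  59:4323  60:18479  61:1825  62:16725  63:7682
  64:9363  65:2837  66:633  67:18220  68:13720  69:15286  70:5328  71:11571
  72:18580  73:4336  74:1423  75:4057  76:980  77:6603  78:16914  79:10471
  80:15105  81:11332  82:4235  83:18201  84:70  85:4605  86:14986  87:13148
  88:13479  89:3565  90:9947  91:8189  92:5  93:12729  94:3826  95:14717
  96:18874  97:4388  98:10355  99:12985  100:15156  101:2287  102:8540  103:2429
  104:15126  105:3069  106:4873  107:10572  108:17616  109:15319  110:610  111:9818
  112:3836  113:1597  114:7237  115:14533  116:9525  117:2472  118:16577  119:8968
  120:274  121:7003  122:12917  123:7927  124:15836  125:16710  126:8073  127:17174
  128:16553  129:1878  130:5056  131:1944  132:14909  133:17727  134:4710  135:12249
  136:16338  137:13912  138:14139
Giant step factor: 17977^(-139) ≡ 14308 (mod 19289).
Scan 15551·14308^i mod 19289 for i = 0, 1, …:
  i=0: 15551   i=1: 5093   i=2: 16091   i=3: 15813
  i=4: 11723   i=5: 14829   i=6: 13621   i=7: 12501
  i=8: 16700   i=9: 10757     …   i=104: 6718
  i=105: 4057
Match at i=105, j=75: n = 105·139 + 75 = 14670.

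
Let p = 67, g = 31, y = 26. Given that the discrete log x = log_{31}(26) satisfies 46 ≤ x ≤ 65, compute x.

Compute 31^46 mod 67 = 47, then multiply by 31 repeatedly:
  31^46=47  31^47=50  31^48=9  31^49=11  31^50=6
  31^51=52  31^52=4  31^53=57  31^54=25  31^55=38
  31^56=39  31^57=3  31^58=26
Found 26 at exponent 58.

58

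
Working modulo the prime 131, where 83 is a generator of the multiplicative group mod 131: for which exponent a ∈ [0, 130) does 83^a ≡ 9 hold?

Baby-step giant-step with m = ceil(sqrt(130)) = 12.
Baby table (83^j mod 131 for j=0..11):
  0:1  1:83  2:77  3:103  4:34  5:71  6:129  7:96
  8:108  9:56  10:63  11:120
Giant step factor: 83^(-12) ≡ 33 (mod 131).
Scan 9·33^i mod 131 for i = 0, 1, …:
  i=0: 9   i=1: 35   i=2: 107   i=3: 125
  i=4: 64   i=5: 16   i=6: 4   i=7: 1
Match at i=7, j=0: a = 7·12 + 0 = 84.

84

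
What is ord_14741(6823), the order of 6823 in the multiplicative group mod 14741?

14740

The order of 6823 must divide p − 1 = 14740 = 2^2 · 5 · 11 · 67.
Divisors: 1, 2, 4, 5, 10, 11, 20, 22, 44, 55, 67, 110, 134, 220, 268, 335, 670, 737, 1340, 1474, 2948, 3685, 7370, 14740.
Check each in increasing order: 6823^1 ≡ 6823;  6823^2 ≡ 1251;  6823^4 ≡ 2455;  6823^5 ≡ 4689;  6823^10 ≡ 7890;  6823^11 ≡ 14079;  6823^20 ≡ 857;  6823^22 ≡ 10755;  6823^44 ≡ 12139;  6823^55 ≡ 12568;  6823^67 ≡ 3904;  6823^110 ≡ 4809;  6823^134 ≡ 13763;  6823^220 ≡ 12593;  6823^268 ≡ 13060;  6823^335 ≡ 11862;  6823^670 ≡ 4199;  6823^737 ≡ 904;  6823^1340 ≡ 1365;  6823^1474 ≡ 6461;  6823^2948 ≡ 12750;  6823^3685 ≡ 13279;  6823^7370 ≡ 14740;  6823^14740 ≡ 1.
Smallest exponent giving 1 is 14740.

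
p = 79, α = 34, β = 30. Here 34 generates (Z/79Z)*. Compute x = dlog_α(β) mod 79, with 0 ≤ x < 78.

37

Baby-step giant-step with m = ceil(sqrt(78)) = 9.
Baby table (34^j mod 79 for j=0..8):
  0:1  1:34  2:50  3:41  4:51  5:75  6:22  7:37
  8:73
Giant step factor: 34^(-9) ≡ 12 (mod 79).
Scan 30·12^i mod 79 for i = 0, 1, …:
  i=0: 30   i=1: 44   i=2: 54   i=3: 16
  i=4: 34
Match at i=4, j=1: x = 4·9 + 1 = 37.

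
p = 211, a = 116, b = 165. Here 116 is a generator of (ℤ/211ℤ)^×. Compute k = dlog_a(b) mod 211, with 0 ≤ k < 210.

Baby-step giant-step with m = ceil(sqrt(210)) = 15.
Baby table (116^j mod 211 for j=0..14):
  0:1  1:116  2:163  3:129  4:194  5:138  6:183  7:128
  8:78  9:186  10:54  11:145  12:151  13:3  14:137
Giant step factor: 116^(-15) ≡ 63 (mod 211).
Scan 165·63^i mod 211 for i = 0, 1, …:
  i=0: 165   i=1: 56   i=2: 152   i=3: 81
  i=4: 39   i=5: 136   i=6: 128
Match at i=6, j=7: k = 6·15 + 7 = 97.

97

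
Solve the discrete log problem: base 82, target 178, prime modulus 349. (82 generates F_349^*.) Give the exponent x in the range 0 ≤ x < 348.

234

Baby-step giant-step with m = ceil(sqrt(348)) = 19.
Baby table (82^j mod 349 for j=0..18):
  0:1  1:82  2:93  3:297  4:273  5:50  6:261  7:113
  8:192  9:39  10:57  11:137  12:66  13:177  14:205  15:58
  16:219  17:159  18:125
Giant step factor: 82^(-19) ≡ 46 (mod 349).
Scan 178·46^i mod 349 for i = 0, 1, …:
  i=0: 178   i=1: 161   i=2: 77   i=3: 52
  i=4: 298   i=5: 97   i=6: 274   i=7: 40
  i=8: 95   i=9: 182   i=10: 345   i=11: 165
  i=12: 261
Match at i=12, j=6: x = 12·19 + 6 = 234.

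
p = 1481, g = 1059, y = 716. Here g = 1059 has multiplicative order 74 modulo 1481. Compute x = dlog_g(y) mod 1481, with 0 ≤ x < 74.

10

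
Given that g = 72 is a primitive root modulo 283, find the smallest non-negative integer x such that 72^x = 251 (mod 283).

198

Baby-step giant-step with m = ceil(sqrt(282)) = 17.
Baby table (72^j mod 283 for j=0..16):
  0:1  1:72  2:90  3:254  4:176  5:220  6:275  7:273
  8:129  9:232  10:7  11:221  12:64  13:80  14:100  15:125
  16:227
Giant step factor: 72^(-17) ≡ 190 (mod 283).
Scan 251·190^i mod 283 for i = 0, 1, …:
  i=0: 251   i=1: 146   i=2: 6   i=3: 8
  i=4: 105   i=5: 140   i=6: 281   i=7: 186
  i=8: 248   i=9: 142   i=10: 95   i=11: 221
Match at i=11, j=11: x = 11·17 + 11 = 198.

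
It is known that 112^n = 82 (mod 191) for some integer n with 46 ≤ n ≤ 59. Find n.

57

Compute 112^46 mod 191 = 170, then multiply by 112 repeatedly:
  112^46=170  112^47=131  112^48=156  112^49=91  112^50=69
  112^51=88  112^52=115  112^53=83  112^54=128  112^55=11
  112^56=86  112^57=82
Found 82 at exponent 57.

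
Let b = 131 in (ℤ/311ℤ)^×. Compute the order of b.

The order of 131 must divide p − 1 = 310 = 2 · 5 · 31.
Divisors: 1, 2, 5, 10, 31, 62, 155, 310.
Check each in increasing order: 131^1 ≡ 131;  131^2 ≡ 56;  131^5 ≡ 296;  131^10 ≡ 225;  131^31 ≡ 95;  131^62 ≡ 6;  131^155 ≡ 310;  131^310 ≡ 1.
Smallest exponent giving 1 is 310.

310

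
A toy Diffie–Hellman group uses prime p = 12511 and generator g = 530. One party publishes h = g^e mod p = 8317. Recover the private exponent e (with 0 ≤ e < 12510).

Baby-step giant-step with m = ceil(sqrt(12510)) = 112.
Baby table (530^j mod 12511 for j=0..111):
  0:1  1:530  2:5658  3:8611  4:9826  5:3204  6:9135  7:12304
  8:2889  9:4828  10:6596  11:5311  12:12366  13:10727  14:5316  15:2505
  16:1484  17:10838  18:1591  19:4993  20:6469  21:556  22:6927  23:5587
  24:8514  25:8460  26:4862  27:12105  28:10018  29:4876  30:7014  31:1653
  32:320  33:6957  34:8976  35:3100  36:4059  37:11889  38:8137  39:8826
  40:11177  41:6107  42:8872  43:10535  44:3644  45:4626  46:12135  47:896
  48:11973  49:2613  50:8680  51:8863  52:5765  53:2766  54:2193  55:11278
  56:9593  57:4824  58:4476  59:7701  60:2944  61:8956  62:5011  63:3498
  64:2312  65:11793  66:7301  67:3631  68:10247  69:1136  70:1552  71:9345
  72:11005  73:2524  74:11554  75:5741  76:2557  77:4022  78:4790  79:11478
  80:2994  81:10434  82:158  83:8674  84:5683  85:9350  86:1144  87:5792
  88:4565  89:4827  90:6066  91:12164  92:3755  93:901  94:2112  95:5881
  96:1691  97:7949  98:9274  99:10908  100:1158  101:701  102:8711  103:271
  104:6009  105:6976  106:6535  107:10514  108:5025  109:10918  110:6458  111:7237
Giant step factor: 530^(-112) ≡ 9176 (mod 12511).
Scan 8317·9176^i mod 12511 for i = 0, 1, …:
  i=0: 8317   i=1: 12203   i=2: 1278   i=3: 4121
  i=4: 6054   i=5: 2664   i=6: 10881   i=7: 6276
  i=8: 443   i=9: 11404     …   i=41: 7961
  i=42: 10918
Match at i=42, j=109: e = 42·112 + 109 = 4813.

4813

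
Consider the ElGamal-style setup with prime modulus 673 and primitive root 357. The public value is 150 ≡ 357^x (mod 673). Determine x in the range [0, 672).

Baby-step giant-step with m = ceil(sqrt(672)) = 26.
Baby table (357^j mod 673 for j=0..25):
  0:1  1:357  2:252  3:455  4:242  5:250  6:414  7:411
  8:13  9:603  10:584  11:531  12:454  13:558  14:671  15:632
  16:169  17:436  18:189  19:173  20:518  21:524  22:647  23:140
  24:178  25:284
Giant step factor: 357^(-26) ≡ 63 (mod 673).
Scan 150·63^i mod 673 for i = 0, 1, …:
  i=0: 150   i=1: 28   i=2: 418   i=3: 87
  i=4: 97   i=5: 54   i=6: 37   i=7: 312
  i=8: 139   i=9: 8     …   i=22: 470
  i=23: 671
Match at i=23, j=14: x = 23·26 + 14 = 612.

612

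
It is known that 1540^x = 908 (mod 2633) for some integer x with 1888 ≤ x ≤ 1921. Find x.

1892

Compute 1540^1888 mod 2633 = 1599, then multiply by 1540 repeatedly:
  1540^1888=1599  1540^1889=605  1540^1890=2251  1540^1891=1512  1540^1892=908
Found 908 at exponent 1892.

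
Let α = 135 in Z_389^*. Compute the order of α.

The order of 135 must divide p − 1 = 388 = 2^2 · 97.
Divisors: 1, 2, 4, 97, 194, 388.
Check each in increasing order: 135^1 ≡ 135;  135^2 ≡ 331;  135^4 ≡ 252;  135^97 ≡ 115;  135^194 ≡ 388;  135^388 ≡ 1.
Smallest exponent giving 1 is 388.

388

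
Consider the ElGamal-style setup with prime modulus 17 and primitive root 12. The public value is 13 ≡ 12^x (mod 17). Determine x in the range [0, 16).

Successive powers of 12 modulo 17:
  12^0=1  12^1=12  12^2=8  12^3=11  12^4=13
So 12^4 ≡ 13 (mod 17), giving x = 4.

4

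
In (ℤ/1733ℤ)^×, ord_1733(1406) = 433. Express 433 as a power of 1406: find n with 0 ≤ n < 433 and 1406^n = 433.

Baby-step giant-step with m = ceil(sqrt(433)) = 21.
Baby table (1406^j mod 1733 for j=0..20):
  0:1  1:1406  2:1216  3:958  4:407  5:352  6:1007  7:1714
  8:1014  9:1158  10:861  11:932  12:244  13:1663  14:361  15:1530
  16:527  17:971  18:1355  19:563  20:1330
Giant step factor: 1406^(-21) ≡ 1187 (mod 1733).
Scan 433·1187^i mod 1733 for i = 0, 1, …:
  i=0: 433   i=1: 1003   i=2: 1723   i=3: 261
  i=4: 1333   i=5: 42   i=6: 1330
Match at i=6, j=20: n = 6·21 + 20 = 146.

146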